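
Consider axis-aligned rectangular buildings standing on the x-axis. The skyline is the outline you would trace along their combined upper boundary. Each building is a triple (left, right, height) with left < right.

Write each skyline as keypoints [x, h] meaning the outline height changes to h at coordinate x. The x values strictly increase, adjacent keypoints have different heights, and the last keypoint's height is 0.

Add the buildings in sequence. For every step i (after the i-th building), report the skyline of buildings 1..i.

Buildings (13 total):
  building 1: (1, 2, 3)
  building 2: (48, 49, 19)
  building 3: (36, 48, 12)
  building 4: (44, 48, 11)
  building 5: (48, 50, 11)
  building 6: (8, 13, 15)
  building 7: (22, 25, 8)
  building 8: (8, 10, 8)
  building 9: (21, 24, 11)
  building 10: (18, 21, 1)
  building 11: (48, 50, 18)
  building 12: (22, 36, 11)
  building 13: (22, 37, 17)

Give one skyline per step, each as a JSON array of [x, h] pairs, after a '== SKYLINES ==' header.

== SKYLINES ==
[[1,3],[2,0]]
[[1,3],[2,0],[48,19],[49,0]]
[[1,3],[2,0],[36,12],[48,19],[49,0]]
[[1,3],[2,0],[36,12],[48,19],[49,0]]
[[1,3],[2,0],[36,12],[48,19],[49,11],[50,0]]
[[1,3],[2,0],[8,15],[13,0],[36,12],[48,19],[49,11],[50,0]]
[[1,3],[2,0],[8,15],[13,0],[22,8],[25,0],[36,12],[48,19],[49,11],[50,0]]
[[1,3],[2,0],[8,15],[13,0],[22,8],[25,0],[36,12],[48,19],[49,11],[50,0]]
[[1,3],[2,0],[8,15],[13,0],[21,11],[24,8],[25,0],[36,12],[48,19],[49,11],[50,0]]
[[1,3],[2,0],[8,15],[13,0],[18,1],[21,11],[24,8],[25,0],[36,12],[48,19],[49,11],[50,0]]
[[1,3],[2,0],[8,15],[13,0],[18,1],[21,11],[24,8],[25,0],[36,12],[48,19],[49,18],[50,0]]
[[1,3],[2,0],[8,15],[13,0],[18,1],[21,11],[36,12],[48,19],[49,18],[50,0]]
[[1,3],[2,0],[8,15],[13,0],[18,1],[21,11],[22,17],[37,12],[48,19],[49,18],[50,0]]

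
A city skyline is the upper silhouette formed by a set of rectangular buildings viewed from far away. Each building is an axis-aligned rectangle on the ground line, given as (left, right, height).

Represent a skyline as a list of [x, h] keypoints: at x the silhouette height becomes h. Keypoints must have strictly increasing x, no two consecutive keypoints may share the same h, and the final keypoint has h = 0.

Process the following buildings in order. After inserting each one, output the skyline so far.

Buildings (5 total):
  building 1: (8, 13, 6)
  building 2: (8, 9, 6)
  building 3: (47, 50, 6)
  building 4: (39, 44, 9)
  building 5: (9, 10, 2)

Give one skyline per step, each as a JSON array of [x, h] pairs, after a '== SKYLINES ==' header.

== SKYLINES ==
[[8,6],[13,0]]
[[8,6],[13,0]]
[[8,6],[13,0],[47,6],[50,0]]
[[8,6],[13,0],[39,9],[44,0],[47,6],[50,0]]
[[8,6],[13,0],[39,9],[44,0],[47,6],[50,0]]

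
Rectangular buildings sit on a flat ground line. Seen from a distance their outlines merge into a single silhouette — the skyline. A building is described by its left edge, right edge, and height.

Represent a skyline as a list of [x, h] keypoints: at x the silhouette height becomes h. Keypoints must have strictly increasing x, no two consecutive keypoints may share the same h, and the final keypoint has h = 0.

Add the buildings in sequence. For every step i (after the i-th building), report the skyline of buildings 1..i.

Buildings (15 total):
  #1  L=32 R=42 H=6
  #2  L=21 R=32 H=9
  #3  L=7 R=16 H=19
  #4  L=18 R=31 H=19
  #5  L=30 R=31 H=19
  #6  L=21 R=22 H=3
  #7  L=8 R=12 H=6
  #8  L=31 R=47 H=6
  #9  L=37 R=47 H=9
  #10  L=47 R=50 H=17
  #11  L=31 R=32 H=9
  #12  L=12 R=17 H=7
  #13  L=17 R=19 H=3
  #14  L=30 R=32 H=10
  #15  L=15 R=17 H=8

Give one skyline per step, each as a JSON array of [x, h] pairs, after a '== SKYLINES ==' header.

== SKYLINES ==
[[32,6],[42,0]]
[[21,9],[32,6],[42,0]]
[[7,19],[16,0],[21,9],[32,6],[42,0]]
[[7,19],[16,0],[18,19],[31,9],[32,6],[42,0]]
[[7,19],[16,0],[18,19],[31,9],[32,6],[42,0]]
[[7,19],[16,0],[18,19],[31,9],[32,6],[42,0]]
[[7,19],[16,0],[18,19],[31,9],[32,6],[42,0]]
[[7,19],[16,0],[18,19],[31,9],[32,6],[47,0]]
[[7,19],[16,0],[18,19],[31,9],[32,6],[37,9],[47,0]]
[[7,19],[16,0],[18,19],[31,9],[32,6],[37,9],[47,17],[50,0]]
[[7,19],[16,0],[18,19],[31,9],[32,6],[37,9],[47,17],[50,0]]
[[7,19],[16,7],[17,0],[18,19],[31,9],[32,6],[37,9],[47,17],[50,0]]
[[7,19],[16,7],[17,3],[18,19],[31,9],[32,6],[37,9],[47,17],[50,0]]
[[7,19],[16,7],[17,3],[18,19],[31,10],[32,6],[37,9],[47,17],[50,0]]
[[7,19],[16,8],[17,3],[18,19],[31,10],[32,6],[37,9],[47,17],[50,0]]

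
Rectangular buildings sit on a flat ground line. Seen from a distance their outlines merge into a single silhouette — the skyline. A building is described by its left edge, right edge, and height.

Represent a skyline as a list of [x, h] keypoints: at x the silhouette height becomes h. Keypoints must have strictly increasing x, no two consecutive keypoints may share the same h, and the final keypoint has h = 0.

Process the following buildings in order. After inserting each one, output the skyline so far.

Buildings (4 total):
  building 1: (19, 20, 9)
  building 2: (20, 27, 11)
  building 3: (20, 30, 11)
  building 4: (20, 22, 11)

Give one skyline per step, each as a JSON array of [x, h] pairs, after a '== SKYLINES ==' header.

== SKYLINES ==
[[19,9],[20,0]]
[[19,9],[20,11],[27,0]]
[[19,9],[20,11],[30,0]]
[[19,9],[20,11],[30,0]]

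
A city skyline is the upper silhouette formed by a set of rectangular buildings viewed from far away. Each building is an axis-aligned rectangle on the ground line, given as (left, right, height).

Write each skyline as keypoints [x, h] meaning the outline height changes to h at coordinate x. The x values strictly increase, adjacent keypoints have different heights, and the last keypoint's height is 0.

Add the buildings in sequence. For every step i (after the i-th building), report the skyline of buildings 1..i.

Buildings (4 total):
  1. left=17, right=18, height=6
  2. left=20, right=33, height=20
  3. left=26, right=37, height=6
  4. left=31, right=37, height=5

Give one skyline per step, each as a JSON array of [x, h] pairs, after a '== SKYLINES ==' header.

== SKYLINES ==
[[17,6],[18,0]]
[[17,6],[18,0],[20,20],[33,0]]
[[17,6],[18,0],[20,20],[33,6],[37,0]]
[[17,6],[18,0],[20,20],[33,6],[37,0]]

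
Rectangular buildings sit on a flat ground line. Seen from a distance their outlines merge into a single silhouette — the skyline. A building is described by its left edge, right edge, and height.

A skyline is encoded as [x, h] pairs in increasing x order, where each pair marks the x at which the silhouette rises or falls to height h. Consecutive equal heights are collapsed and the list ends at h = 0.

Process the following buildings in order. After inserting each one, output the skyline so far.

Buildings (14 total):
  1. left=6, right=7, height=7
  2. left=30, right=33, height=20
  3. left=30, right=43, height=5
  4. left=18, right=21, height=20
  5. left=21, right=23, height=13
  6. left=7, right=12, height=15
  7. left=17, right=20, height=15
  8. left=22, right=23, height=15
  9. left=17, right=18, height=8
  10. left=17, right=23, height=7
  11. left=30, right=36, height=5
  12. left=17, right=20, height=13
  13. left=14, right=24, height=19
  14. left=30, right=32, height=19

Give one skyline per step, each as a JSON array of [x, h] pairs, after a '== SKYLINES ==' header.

== SKYLINES ==
[[6,7],[7,0]]
[[6,7],[7,0],[30,20],[33,0]]
[[6,7],[7,0],[30,20],[33,5],[43,0]]
[[6,7],[7,0],[18,20],[21,0],[30,20],[33,5],[43,0]]
[[6,7],[7,0],[18,20],[21,13],[23,0],[30,20],[33,5],[43,0]]
[[6,7],[7,15],[12,0],[18,20],[21,13],[23,0],[30,20],[33,5],[43,0]]
[[6,7],[7,15],[12,0],[17,15],[18,20],[21,13],[23,0],[30,20],[33,5],[43,0]]
[[6,7],[7,15],[12,0],[17,15],[18,20],[21,13],[22,15],[23,0],[30,20],[33,5],[43,0]]
[[6,7],[7,15],[12,0],[17,15],[18,20],[21,13],[22,15],[23,0],[30,20],[33,5],[43,0]]
[[6,7],[7,15],[12,0],[17,15],[18,20],[21,13],[22,15],[23,0],[30,20],[33,5],[43,0]]
[[6,7],[7,15],[12,0],[17,15],[18,20],[21,13],[22,15],[23,0],[30,20],[33,5],[43,0]]
[[6,7],[7,15],[12,0],[17,15],[18,20],[21,13],[22,15],[23,0],[30,20],[33,5],[43,0]]
[[6,7],[7,15],[12,0],[14,19],[18,20],[21,19],[24,0],[30,20],[33,5],[43,0]]
[[6,7],[7,15],[12,0],[14,19],[18,20],[21,19],[24,0],[30,20],[33,5],[43,0]]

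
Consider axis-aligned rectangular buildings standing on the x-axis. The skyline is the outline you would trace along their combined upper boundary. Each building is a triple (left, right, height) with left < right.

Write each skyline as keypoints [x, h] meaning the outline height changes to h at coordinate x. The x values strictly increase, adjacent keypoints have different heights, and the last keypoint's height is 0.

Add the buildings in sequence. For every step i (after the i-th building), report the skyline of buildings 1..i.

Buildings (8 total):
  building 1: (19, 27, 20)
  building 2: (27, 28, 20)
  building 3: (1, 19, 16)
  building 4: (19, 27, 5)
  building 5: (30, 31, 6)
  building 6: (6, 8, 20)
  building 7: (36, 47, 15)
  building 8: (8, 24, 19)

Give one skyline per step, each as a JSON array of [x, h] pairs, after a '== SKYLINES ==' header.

== SKYLINES ==
[[19,20],[27,0]]
[[19,20],[28,0]]
[[1,16],[19,20],[28,0]]
[[1,16],[19,20],[28,0]]
[[1,16],[19,20],[28,0],[30,6],[31,0]]
[[1,16],[6,20],[8,16],[19,20],[28,0],[30,6],[31,0]]
[[1,16],[6,20],[8,16],[19,20],[28,0],[30,6],[31,0],[36,15],[47,0]]
[[1,16],[6,20],[8,19],[19,20],[28,0],[30,6],[31,0],[36,15],[47,0]]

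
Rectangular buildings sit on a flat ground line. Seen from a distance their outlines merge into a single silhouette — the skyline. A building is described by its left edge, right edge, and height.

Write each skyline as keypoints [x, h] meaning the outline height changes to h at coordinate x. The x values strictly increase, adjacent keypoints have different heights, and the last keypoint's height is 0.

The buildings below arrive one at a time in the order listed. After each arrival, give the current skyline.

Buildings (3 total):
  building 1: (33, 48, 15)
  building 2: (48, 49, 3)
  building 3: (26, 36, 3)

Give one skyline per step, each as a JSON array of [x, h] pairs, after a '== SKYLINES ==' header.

== SKYLINES ==
[[33,15],[48,0]]
[[33,15],[48,3],[49,0]]
[[26,3],[33,15],[48,3],[49,0]]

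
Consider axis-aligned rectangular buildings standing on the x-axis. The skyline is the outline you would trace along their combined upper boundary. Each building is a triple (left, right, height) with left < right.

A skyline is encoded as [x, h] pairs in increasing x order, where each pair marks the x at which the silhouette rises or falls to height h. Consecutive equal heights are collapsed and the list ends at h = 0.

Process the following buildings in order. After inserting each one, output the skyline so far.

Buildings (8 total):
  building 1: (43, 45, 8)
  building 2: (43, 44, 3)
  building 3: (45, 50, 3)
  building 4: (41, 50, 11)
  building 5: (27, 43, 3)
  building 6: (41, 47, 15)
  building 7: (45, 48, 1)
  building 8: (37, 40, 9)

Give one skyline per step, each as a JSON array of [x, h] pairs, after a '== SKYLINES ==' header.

== SKYLINES ==
[[43,8],[45,0]]
[[43,8],[45,0]]
[[43,8],[45,3],[50,0]]
[[41,11],[50,0]]
[[27,3],[41,11],[50,0]]
[[27,3],[41,15],[47,11],[50,0]]
[[27,3],[41,15],[47,11],[50,0]]
[[27,3],[37,9],[40,3],[41,15],[47,11],[50,0]]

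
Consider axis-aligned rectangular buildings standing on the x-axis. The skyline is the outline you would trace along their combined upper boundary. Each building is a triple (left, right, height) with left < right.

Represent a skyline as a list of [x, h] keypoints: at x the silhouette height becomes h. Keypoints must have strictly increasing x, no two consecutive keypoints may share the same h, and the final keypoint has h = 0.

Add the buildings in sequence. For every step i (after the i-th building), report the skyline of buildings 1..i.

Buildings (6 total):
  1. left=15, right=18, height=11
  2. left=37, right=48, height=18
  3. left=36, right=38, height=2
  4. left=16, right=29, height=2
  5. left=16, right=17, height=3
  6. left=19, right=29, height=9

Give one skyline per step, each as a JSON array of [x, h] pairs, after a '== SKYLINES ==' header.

== SKYLINES ==
[[15,11],[18,0]]
[[15,11],[18,0],[37,18],[48,0]]
[[15,11],[18,0],[36,2],[37,18],[48,0]]
[[15,11],[18,2],[29,0],[36,2],[37,18],[48,0]]
[[15,11],[18,2],[29,0],[36,2],[37,18],[48,0]]
[[15,11],[18,2],[19,9],[29,0],[36,2],[37,18],[48,0]]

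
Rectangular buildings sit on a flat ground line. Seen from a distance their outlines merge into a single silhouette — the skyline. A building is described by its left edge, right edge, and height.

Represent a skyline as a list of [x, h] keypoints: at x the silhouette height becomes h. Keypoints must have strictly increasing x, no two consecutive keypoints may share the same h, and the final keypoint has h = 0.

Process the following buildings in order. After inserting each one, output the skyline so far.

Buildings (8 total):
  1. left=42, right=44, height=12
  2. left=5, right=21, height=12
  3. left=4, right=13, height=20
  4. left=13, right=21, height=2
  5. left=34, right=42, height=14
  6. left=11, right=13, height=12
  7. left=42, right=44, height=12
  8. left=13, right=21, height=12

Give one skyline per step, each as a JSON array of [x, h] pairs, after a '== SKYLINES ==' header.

== SKYLINES ==
[[42,12],[44,0]]
[[5,12],[21,0],[42,12],[44,0]]
[[4,20],[13,12],[21,0],[42,12],[44,0]]
[[4,20],[13,12],[21,0],[42,12],[44,0]]
[[4,20],[13,12],[21,0],[34,14],[42,12],[44,0]]
[[4,20],[13,12],[21,0],[34,14],[42,12],[44,0]]
[[4,20],[13,12],[21,0],[34,14],[42,12],[44,0]]
[[4,20],[13,12],[21,0],[34,14],[42,12],[44,0]]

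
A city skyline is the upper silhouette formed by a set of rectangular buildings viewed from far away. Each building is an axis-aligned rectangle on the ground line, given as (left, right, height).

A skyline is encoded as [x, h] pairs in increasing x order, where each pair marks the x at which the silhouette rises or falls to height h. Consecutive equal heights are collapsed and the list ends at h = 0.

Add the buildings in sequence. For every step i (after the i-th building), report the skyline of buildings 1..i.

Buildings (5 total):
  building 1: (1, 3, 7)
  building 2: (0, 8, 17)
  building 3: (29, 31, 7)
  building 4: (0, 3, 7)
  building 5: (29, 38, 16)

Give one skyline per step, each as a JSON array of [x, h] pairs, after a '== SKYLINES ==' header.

== SKYLINES ==
[[1,7],[3,0]]
[[0,17],[8,0]]
[[0,17],[8,0],[29,7],[31,0]]
[[0,17],[8,0],[29,7],[31,0]]
[[0,17],[8,0],[29,16],[38,0]]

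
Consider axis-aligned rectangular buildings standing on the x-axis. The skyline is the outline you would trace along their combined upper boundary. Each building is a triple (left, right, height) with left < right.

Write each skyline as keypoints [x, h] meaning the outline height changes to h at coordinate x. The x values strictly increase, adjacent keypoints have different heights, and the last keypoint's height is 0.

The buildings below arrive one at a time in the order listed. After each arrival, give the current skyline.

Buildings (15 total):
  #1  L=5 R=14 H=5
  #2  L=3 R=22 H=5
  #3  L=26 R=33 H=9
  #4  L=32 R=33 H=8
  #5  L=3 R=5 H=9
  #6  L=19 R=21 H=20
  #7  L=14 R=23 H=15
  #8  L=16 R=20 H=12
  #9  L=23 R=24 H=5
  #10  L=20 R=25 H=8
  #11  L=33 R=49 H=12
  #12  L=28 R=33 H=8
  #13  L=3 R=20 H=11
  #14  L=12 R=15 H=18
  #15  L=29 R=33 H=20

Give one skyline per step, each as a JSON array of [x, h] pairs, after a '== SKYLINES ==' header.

== SKYLINES ==
[[5,5],[14,0]]
[[3,5],[22,0]]
[[3,5],[22,0],[26,9],[33,0]]
[[3,5],[22,0],[26,9],[33,0]]
[[3,9],[5,5],[22,0],[26,9],[33,0]]
[[3,9],[5,5],[19,20],[21,5],[22,0],[26,9],[33,0]]
[[3,9],[5,5],[14,15],[19,20],[21,15],[23,0],[26,9],[33,0]]
[[3,9],[5,5],[14,15],[19,20],[21,15],[23,0],[26,9],[33,0]]
[[3,9],[5,5],[14,15],[19,20],[21,15],[23,5],[24,0],[26,9],[33,0]]
[[3,9],[5,5],[14,15],[19,20],[21,15],[23,8],[25,0],[26,9],[33,0]]
[[3,9],[5,5],[14,15],[19,20],[21,15],[23,8],[25,0],[26,9],[33,12],[49,0]]
[[3,9],[5,5],[14,15],[19,20],[21,15],[23,8],[25,0],[26,9],[33,12],[49,0]]
[[3,11],[14,15],[19,20],[21,15],[23,8],[25,0],[26,9],[33,12],[49,0]]
[[3,11],[12,18],[15,15],[19,20],[21,15],[23,8],[25,0],[26,9],[33,12],[49,0]]
[[3,11],[12,18],[15,15],[19,20],[21,15],[23,8],[25,0],[26,9],[29,20],[33,12],[49,0]]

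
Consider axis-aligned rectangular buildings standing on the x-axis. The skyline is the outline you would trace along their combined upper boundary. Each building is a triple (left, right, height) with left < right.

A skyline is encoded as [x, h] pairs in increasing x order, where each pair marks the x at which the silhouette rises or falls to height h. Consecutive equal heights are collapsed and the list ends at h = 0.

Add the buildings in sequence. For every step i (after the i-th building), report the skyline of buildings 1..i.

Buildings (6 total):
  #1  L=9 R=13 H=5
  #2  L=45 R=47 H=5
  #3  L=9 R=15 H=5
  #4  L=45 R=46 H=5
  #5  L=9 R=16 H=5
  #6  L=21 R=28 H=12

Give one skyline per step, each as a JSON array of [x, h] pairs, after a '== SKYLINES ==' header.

== SKYLINES ==
[[9,5],[13,0]]
[[9,5],[13,0],[45,5],[47,0]]
[[9,5],[15,0],[45,5],[47,0]]
[[9,5],[15,0],[45,5],[47,0]]
[[9,5],[16,0],[45,5],[47,0]]
[[9,5],[16,0],[21,12],[28,0],[45,5],[47,0]]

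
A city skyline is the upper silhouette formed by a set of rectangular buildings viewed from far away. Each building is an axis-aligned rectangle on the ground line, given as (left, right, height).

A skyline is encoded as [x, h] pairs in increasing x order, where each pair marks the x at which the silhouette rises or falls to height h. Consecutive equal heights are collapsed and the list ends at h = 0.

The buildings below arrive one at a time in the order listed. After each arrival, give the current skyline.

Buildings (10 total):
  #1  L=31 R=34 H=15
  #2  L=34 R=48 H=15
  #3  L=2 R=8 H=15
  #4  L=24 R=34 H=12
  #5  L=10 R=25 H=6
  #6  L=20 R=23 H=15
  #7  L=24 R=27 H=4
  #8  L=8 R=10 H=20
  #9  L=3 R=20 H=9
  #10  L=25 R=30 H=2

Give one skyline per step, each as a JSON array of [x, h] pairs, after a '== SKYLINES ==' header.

== SKYLINES ==
[[31,15],[34,0]]
[[31,15],[48,0]]
[[2,15],[8,0],[31,15],[48,0]]
[[2,15],[8,0],[24,12],[31,15],[48,0]]
[[2,15],[8,0],[10,6],[24,12],[31,15],[48,0]]
[[2,15],[8,0],[10,6],[20,15],[23,6],[24,12],[31,15],[48,0]]
[[2,15],[8,0],[10,6],[20,15],[23,6],[24,12],[31,15],[48,0]]
[[2,15],[8,20],[10,6],[20,15],[23,6],[24,12],[31,15],[48,0]]
[[2,15],[8,20],[10,9],[20,15],[23,6],[24,12],[31,15],[48,0]]
[[2,15],[8,20],[10,9],[20,15],[23,6],[24,12],[31,15],[48,0]]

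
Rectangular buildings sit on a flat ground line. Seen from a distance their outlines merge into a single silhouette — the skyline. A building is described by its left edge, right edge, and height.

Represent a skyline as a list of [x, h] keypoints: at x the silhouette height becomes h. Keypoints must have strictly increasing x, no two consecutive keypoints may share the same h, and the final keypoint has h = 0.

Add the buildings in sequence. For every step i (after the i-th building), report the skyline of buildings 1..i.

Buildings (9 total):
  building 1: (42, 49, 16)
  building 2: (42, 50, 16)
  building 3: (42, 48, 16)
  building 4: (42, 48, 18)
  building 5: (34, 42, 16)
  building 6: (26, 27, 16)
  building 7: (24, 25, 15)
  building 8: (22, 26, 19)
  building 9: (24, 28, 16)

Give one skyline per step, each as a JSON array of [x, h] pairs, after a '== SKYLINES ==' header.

== SKYLINES ==
[[42,16],[49,0]]
[[42,16],[50,0]]
[[42,16],[50,0]]
[[42,18],[48,16],[50,0]]
[[34,16],[42,18],[48,16],[50,0]]
[[26,16],[27,0],[34,16],[42,18],[48,16],[50,0]]
[[24,15],[25,0],[26,16],[27,0],[34,16],[42,18],[48,16],[50,0]]
[[22,19],[26,16],[27,0],[34,16],[42,18],[48,16],[50,0]]
[[22,19],[26,16],[28,0],[34,16],[42,18],[48,16],[50,0]]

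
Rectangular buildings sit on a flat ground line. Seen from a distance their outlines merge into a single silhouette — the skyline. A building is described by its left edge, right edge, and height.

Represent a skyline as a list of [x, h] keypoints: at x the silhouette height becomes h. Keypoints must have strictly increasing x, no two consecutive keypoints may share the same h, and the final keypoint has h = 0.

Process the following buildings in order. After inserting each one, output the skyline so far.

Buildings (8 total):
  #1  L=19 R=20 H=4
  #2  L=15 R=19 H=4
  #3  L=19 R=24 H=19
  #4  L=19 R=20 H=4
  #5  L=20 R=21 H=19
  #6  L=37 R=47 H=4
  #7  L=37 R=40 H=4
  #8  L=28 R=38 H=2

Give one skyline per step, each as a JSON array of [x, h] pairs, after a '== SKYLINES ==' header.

== SKYLINES ==
[[19,4],[20,0]]
[[15,4],[20,0]]
[[15,4],[19,19],[24,0]]
[[15,4],[19,19],[24,0]]
[[15,4],[19,19],[24,0]]
[[15,4],[19,19],[24,0],[37,4],[47,0]]
[[15,4],[19,19],[24,0],[37,4],[47,0]]
[[15,4],[19,19],[24,0],[28,2],[37,4],[47,0]]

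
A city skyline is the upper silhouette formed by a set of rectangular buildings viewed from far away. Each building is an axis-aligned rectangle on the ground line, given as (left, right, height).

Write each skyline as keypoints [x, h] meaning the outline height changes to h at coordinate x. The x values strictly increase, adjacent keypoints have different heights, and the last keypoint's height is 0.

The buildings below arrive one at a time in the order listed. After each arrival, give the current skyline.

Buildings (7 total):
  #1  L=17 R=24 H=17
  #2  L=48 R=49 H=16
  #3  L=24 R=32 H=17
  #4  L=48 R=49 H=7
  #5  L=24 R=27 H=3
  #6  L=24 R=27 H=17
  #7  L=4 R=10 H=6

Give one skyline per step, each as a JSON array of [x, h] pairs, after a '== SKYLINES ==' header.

== SKYLINES ==
[[17,17],[24,0]]
[[17,17],[24,0],[48,16],[49,0]]
[[17,17],[32,0],[48,16],[49,0]]
[[17,17],[32,0],[48,16],[49,0]]
[[17,17],[32,0],[48,16],[49,0]]
[[17,17],[32,0],[48,16],[49,0]]
[[4,6],[10,0],[17,17],[32,0],[48,16],[49,0]]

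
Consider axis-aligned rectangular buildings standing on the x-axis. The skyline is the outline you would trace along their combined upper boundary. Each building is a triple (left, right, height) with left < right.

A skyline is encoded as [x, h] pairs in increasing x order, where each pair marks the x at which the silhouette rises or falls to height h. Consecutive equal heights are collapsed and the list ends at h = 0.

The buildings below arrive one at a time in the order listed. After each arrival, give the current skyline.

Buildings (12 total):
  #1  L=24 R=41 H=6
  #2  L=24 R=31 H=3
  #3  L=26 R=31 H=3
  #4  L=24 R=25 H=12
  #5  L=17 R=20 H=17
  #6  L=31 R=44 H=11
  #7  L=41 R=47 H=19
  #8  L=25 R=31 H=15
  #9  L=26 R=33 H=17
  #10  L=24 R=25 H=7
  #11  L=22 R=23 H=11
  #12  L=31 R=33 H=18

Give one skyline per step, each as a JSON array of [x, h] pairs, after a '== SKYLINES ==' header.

== SKYLINES ==
[[24,6],[41,0]]
[[24,6],[41,0]]
[[24,6],[41,0]]
[[24,12],[25,6],[41,0]]
[[17,17],[20,0],[24,12],[25,6],[41,0]]
[[17,17],[20,0],[24,12],[25,6],[31,11],[44,0]]
[[17,17],[20,0],[24,12],[25,6],[31,11],[41,19],[47,0]]
[[17,17],[20,0],[24,12],[25,15],[31,11],[41,19],[47,0]]
[[17,17],[20,0],[24,12],[25,15],[26,17],[33,11],[41,19],[47,0]]
[[17,17],[20,0],[24,12],[25,15],[26,17],[33,11],[41,19],[47,0]]
[[17,17],[20,0],[22,11],[23,0],[24,12],[25,15],[26,17],[33,11],[41,19],[47,0]]
[[17,17],[20,0],[22,11],[23,0],[24,12],[25,15],[26,17],[31,18],[33,11],[41,19],[47,0]]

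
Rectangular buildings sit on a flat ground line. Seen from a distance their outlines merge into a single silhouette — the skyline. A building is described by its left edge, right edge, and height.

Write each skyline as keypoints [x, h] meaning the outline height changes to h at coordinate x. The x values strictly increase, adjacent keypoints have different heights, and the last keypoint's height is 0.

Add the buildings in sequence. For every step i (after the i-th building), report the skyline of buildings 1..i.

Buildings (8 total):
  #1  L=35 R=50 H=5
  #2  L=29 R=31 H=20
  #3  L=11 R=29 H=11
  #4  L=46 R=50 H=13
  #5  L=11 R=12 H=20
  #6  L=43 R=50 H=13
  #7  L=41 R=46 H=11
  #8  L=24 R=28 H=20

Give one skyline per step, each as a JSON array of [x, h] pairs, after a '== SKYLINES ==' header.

== SKYLINES ==
[[35,5],[50,0]]
[[29,20],[31,0],[35,5],[50,0]]
[[11,11],[29,20],[31,0],[35,5],[50,0]]
[[11,11],[29,20],[31,0],[35,5],[46,13],[50,0]]
[[11,20],[12,11],[29,20],[31,0],[35,5],[46,13],[50,0]]
[[11,20],[12,11],[29,20],[31,0],[35,5],[43,13],[50,0]]
[[11,20],[12,11],[29,20],[31,0],[35,5],[41,11],[43,13],[50,0]]
[[11,20],[12,11],[24,20],[28,11],[29,20],[31,0],[35,5],[41,11],[43,13],[50,0]]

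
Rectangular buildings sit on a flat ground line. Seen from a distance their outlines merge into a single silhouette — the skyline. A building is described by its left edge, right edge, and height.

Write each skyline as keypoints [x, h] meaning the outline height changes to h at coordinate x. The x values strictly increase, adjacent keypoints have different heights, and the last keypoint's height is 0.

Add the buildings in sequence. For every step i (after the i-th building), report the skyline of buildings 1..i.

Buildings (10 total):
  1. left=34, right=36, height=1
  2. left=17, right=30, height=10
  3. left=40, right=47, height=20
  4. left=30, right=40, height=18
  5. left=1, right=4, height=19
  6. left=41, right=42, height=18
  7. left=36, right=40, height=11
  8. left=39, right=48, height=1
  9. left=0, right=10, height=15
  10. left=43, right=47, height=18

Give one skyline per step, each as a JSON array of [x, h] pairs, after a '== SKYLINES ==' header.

== SKYLINES ==
[[34,1],[36,0]]
[[17,10],[30,0],[34,1],[36,0]]
[[17,10],[30,0],[34,1],[36,0],[40,20],[47,0]]
[[17,10],[30,18],[40,20],[47,0]]
[[1,19],[4,0],[17,10],[30,18],[40,20],[47,0]]
[[1,19],[4,0],[17,10],[30,18],[40,20],[47,0]]
[[1,19],[4,0],[17,10],[30,18],[40,20],[47,0]]
[[1,19],[4,0],[17,10],[30,18],[40,20],[47,1],[48,0]]
[[0,15],[1,19],[4,15],[10,0],[17,10],[30,18],[40,20],[47,1],[48,0]]
[[0,15],[1,19],[4,15],[10,0],[17,10],[30,18],[40,20],[47,1],[48,0]]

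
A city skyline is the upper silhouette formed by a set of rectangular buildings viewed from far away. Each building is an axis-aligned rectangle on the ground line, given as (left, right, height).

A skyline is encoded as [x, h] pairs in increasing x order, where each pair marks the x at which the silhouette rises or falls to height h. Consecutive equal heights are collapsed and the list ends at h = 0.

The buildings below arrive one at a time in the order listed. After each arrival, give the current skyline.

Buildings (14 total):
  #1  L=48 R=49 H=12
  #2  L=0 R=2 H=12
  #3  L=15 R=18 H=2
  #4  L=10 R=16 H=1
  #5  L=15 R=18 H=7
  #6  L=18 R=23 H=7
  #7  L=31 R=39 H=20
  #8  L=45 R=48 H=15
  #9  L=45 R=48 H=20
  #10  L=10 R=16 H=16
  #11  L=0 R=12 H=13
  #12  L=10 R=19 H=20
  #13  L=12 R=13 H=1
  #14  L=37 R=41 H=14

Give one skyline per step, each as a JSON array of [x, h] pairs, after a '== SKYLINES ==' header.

== SKYLINES ==
[[48,12],[49,0]]
[[0,12],[2,0],[48,12],[49,0]]
[[0,12],[2,0],[15,2],[18,0],[48,12],[49,0]]
[[0,12],[2,0],[10,1],[15,2],[18,0],[48,12],[49,0]]
[[0,12],[2,0],[10,1],[15,7],[18,0],[48,12],[49,0]]
[[0,12],[2,0],[10,1],[15,7],[23,0],[48,12],[49,0]]
[[0,12],[2,0],[10,1],[15,7],[23,0],[31,20],[39,0],[48,12],[49,0]]
[[0,12],[2,0],[10,1],[15,7],[23,0],[31,20],[39,0],[45,15],[48,12],[49,0]]
[[0,12],[2,0],[10,1],[15,7],[23,0],[31,20],[39,0],[45,20],[48,12],[49,0]]
[[0,12],[2,0],[10,16],[16,7],[23,0],[31,20],[39,0],[45,20],[48,12],[49,0]]
[[0,13],[10,16],[16,7],[23,0],[31,20],[39,0],[45,20],[48,12],[49,0]]
[[0,13],[10,20],[19,7],[23,0],[31,20],[39,0],[45,20],[48,12],[49,0]]
[[0,13],[10,20],[19,7],[23,0],[31,20],[39,0],[45,20],[48,12],[49,0]]
[[0,13],[10,20],[19,7],[23,0],[31,20],[39,14],[41,0],[45,20],[48,12],[49,0]]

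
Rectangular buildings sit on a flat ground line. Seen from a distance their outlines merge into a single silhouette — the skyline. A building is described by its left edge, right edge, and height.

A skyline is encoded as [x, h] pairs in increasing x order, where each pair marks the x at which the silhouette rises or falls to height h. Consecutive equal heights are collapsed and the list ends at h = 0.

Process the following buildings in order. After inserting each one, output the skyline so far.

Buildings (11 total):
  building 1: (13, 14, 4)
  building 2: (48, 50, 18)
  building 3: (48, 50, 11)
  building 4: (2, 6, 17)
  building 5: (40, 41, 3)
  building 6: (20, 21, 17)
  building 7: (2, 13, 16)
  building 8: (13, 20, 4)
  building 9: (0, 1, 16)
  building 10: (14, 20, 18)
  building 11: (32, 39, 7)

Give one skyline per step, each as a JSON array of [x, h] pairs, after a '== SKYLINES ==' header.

== SKYLINES ==
[[13,4],[14,0]]
[[13,4],[14,0],[48,18],[50,0]]
[[13,4],[14,0],[48,18],[50,0]]
[[2,17],[6,0],[13,4],[14,0],[48,18],[50,0]]
[[2,17],[6,0],[13,4],[14,0],[40,3],[41,0],[48,18],[50,0]]
[[2,17],[6,0],[13,4],[14,0],[20,17],[21,0],[40,3],[41,0],[48,18],[50,0]]
[[2,17],[6,16],[13,4],[14,0],[20,17],[21,0],[40,3],[41,0],[48,18],[50,0]]
[[2,17],[6,16],[13,4],[20,17],[21,0],[40,3],[41,0],[48,18],[50,0]]
[[0,16],[1,0],[2,17],[6,16],[13,4],[20,17],[21,0],[40,3],[41,0],[48,18],[50,0]]
[[0,16],[1,0],[2,17],[6,16],[13,4],[14,18],[20,17],[21,0],[40,3],[41,0],[48,18],[50,0]]
[[0,16],[1,0],[2,17],[6,16],[13,4],[14,18],[20,17],[21,0],[32,7],[39,0],[40,3],[41,0],[48,18],[50,0]]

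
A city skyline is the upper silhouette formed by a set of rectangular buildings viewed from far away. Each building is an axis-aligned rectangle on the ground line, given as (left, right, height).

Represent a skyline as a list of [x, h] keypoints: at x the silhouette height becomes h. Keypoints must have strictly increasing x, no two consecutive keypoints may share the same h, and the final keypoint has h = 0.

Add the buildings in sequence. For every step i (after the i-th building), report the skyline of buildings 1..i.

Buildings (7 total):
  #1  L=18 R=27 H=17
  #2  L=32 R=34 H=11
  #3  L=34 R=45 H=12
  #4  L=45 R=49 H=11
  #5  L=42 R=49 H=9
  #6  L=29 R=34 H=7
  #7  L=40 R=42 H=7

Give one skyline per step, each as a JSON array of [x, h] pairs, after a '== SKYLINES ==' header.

== SKYLINES ==
[[18,17],[27,0]]
[[18,17],[27,0],[32,11],[34,0]]
[[18,17],[27,0],[32,11],[34,12],[45,0]]
[[18,17],[27,0],[32,11],[34,12],[45,11],[49,0]]
[[18,17],[27,0],[32,11],[34,12],[45,11],[49,0]]
[[18,17],[27,0],[29,7],[32,11],[34,12],[45,11],[49,0]]
[[18,17],[27,0],[29,7],[32,11],[34,12],[45,11],[49,0]]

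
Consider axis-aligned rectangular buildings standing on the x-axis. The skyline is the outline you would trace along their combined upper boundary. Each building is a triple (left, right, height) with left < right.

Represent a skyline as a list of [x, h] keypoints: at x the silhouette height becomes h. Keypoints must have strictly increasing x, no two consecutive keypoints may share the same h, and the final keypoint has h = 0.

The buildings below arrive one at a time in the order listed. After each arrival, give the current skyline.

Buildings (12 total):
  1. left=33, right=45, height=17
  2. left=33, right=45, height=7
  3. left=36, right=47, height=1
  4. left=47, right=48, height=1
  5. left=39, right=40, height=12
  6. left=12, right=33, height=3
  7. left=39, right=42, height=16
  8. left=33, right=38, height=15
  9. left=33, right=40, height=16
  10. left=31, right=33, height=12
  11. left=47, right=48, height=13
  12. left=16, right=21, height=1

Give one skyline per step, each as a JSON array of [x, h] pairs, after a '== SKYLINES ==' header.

== SKYLINES ==
[[33,17],[45,0]]
[[33,17],[45,0]]
[[33,17],[45,1],[47,0]]
[[33,17],[45,1],[48,0]]
[[33,17],[45,1],[48,0]]
[[12,3],[33,17],[45,1],[48,0]]
[[12,3],[33,17],[45,1],[48,0]]
[[12,3],[33,17],[45,1],[48,0]]
[[12,3],[33,17],[45,1],[48,0]]
[[12,3],[31,12],[33,17],[45,1],[48,0]]
[[12,3],[31,12],[33,17],[45,1],[47,13],[48,0]]
[[12,3],[31,12],[33,17],[45,1],[47,13],[48,0]]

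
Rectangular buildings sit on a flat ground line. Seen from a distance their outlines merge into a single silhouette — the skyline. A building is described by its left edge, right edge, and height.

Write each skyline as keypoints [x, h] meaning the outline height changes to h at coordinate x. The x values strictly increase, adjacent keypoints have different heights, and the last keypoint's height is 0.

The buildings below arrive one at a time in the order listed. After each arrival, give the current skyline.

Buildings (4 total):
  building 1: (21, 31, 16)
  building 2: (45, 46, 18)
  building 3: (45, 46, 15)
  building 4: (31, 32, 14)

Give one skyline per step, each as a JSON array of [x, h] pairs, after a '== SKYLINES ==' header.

== SKYLINES ==
[[21,16],[31,0]]
[[21,16],[31,0],[45,18],[46,0]]
[[21,16],[31,0],[45,18],[46,0]]
[[21,16],[31,14],[32,0],[45,18],[46,0]]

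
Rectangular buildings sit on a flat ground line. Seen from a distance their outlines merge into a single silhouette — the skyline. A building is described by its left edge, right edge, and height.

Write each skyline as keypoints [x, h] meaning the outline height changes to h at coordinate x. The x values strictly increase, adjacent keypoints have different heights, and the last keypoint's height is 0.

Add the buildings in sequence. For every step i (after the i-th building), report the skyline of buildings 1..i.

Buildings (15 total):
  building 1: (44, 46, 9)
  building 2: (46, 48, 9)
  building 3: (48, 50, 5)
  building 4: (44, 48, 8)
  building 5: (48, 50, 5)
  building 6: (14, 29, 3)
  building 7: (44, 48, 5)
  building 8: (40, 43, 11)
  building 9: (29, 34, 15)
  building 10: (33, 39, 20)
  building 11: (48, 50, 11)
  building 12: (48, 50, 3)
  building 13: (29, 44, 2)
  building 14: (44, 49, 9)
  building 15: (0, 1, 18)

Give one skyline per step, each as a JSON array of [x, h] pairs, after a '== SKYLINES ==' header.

== SKYLINES ==
[[44,9],[46,0]]
[[44,9],[48,0]]
[[44,9],[48,5],[50,0]]
[[44,9],[48,5],[50,0]]
[[44,9],[48,5],[50,0]]
[[14,3],[29,0],[44,9],[48,5],[50,0]]
[[14,3],[29,0],[44,9],[48,5],[50,0]]
[[14,3],[29,0],[40,11],[43,0],[44,9],[48,5],[50,0]]
[[14,3],[29,15],[34,0],[40,11],[43,0],[44,9],[48,5],[50,0]]
[[14,3],[29,15],[33,20],[39,0],[40,11],[43,0],[44,9],[48,5],[50,0]]
[[14,3],[29,15],[33,20],[39,0],[40,11],[43,0],[44,9],[48,11],[50,0]]
[[14,3],[29,15],[33,20],[39,0],[40,11],[43,0],[44,9],[48,11],[50,0]]
[[14,3],[29,15],[33,20],[39,2],[40,11],[43,2],[44,9],[48,11],[50,0]]
[[14,3],[29,15],[33,20],[39,2],[40,11],[43,2],[44,9],[48,11],[50,0]]
[[0,18],[1,0],[14,3],[29,15],[33,20],[39,2],[40,11],[43,2],[44,9],[48,11],[50,0]]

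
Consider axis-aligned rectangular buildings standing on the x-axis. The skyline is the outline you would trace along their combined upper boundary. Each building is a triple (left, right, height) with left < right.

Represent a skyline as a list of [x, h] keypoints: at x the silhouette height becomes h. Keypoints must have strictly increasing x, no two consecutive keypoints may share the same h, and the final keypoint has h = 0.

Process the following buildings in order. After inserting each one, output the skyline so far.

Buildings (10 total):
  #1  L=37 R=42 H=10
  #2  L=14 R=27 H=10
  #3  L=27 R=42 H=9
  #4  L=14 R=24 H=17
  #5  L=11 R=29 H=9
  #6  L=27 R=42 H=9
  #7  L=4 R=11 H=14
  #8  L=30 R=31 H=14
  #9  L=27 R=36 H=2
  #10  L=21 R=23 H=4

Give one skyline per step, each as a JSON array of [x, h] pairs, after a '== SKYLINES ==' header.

== SKYLINES ==
[[37,10],[42,0]]
[[14,10],[27,0],[37,10],[42,0]]
[[14,10],[27,9],[37,10],[42,0]]
[[14,17],[24,10],[27,9],[37,10],[42,0]]
[[11,9],[14,17],[24,10],[27,9],[37,10],[42,0]]
[[11,9],[14,17],[24,10],[27,9],[37,10],[42,0]]
[[4,14],[11,9],[14,17],[24,10],[27,9],[37,10],[42,0]]
[[4,14],[11,9],[14,17],[24,10],[27,9],[30,14],[31,9],[37,10],[42,0]]
[[4,14],[11,9],[14,17],[24,10],[27,9],[30,14],[31,9],[37,10],[42,0]]
[[4,14],[11,9],[14,17],[24,10],[27,9],[30,14],[31,9],[37,10],[42,0]]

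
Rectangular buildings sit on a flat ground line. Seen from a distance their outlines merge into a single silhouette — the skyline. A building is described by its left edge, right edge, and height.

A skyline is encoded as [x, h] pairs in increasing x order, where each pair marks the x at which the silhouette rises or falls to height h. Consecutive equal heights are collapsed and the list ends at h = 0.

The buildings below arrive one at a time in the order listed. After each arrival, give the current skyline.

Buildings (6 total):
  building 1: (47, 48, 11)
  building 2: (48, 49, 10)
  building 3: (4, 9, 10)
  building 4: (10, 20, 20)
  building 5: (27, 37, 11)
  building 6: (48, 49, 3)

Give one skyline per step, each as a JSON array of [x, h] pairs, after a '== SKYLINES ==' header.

== SKYLINES ==
[[47,11],[48,0]]
[[47,11],[48,10],[49,0]]
[[4,10],[9,0],[47,11],[48,10],[49,0]]
[[4,10],[9,0],[10,20],[20,0],[47,11],[48,10],[49,0]]
[[4,10],[9,0],[10,20],[20,0],[27,11],[37,0],[47,11],[48,10],[49,0]]
[[4,10],[9,0],[10,20],[20,0],[27,11],[37,0],[47,11],[48,10],[49,0]]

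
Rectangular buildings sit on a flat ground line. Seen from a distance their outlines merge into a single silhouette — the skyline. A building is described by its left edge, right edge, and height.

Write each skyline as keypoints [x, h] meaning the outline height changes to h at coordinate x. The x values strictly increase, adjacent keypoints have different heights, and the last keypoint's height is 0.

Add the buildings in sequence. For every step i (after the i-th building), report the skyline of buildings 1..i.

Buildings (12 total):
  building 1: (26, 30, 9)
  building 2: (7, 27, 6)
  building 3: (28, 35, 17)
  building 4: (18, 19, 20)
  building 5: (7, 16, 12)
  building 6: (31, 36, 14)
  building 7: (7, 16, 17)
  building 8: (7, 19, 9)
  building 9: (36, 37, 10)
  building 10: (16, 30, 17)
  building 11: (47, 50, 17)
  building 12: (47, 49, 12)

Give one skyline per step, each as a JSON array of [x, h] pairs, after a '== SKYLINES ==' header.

== SKYLINES ==
[[26,9],[30,0]]
[[7,6],[26,9],[30,0]]
[[7,6],[26,9],[28,17],[35,0]]
[[7,6],[18,20],[19,6],[26,9],[28,17],[35,0]]
[[7,12],[16,6],[18,20],[19,6],[26,9],[28,17],[35,0]]
[[7,12],[16,6],[18,20],[19,6],[26,9],[28,17],[35,14],[36,0]]
[[7,17],[16,6],[18,20],[19,6],[26,9],[28,17],[35,14],[36,0]]
[[7,17],[16,9],[18,20],[19,6],[26,9],[28,17],[35,14],[36,0]]
[[7,17],[16,9],[18,20],[19,6],[26,9],[28,17],[35,14],[36,10],[37,0]]
[[7,17],[18,20],[19,17],[35,14],[36,10],[37,0]]
[[7,17],[18,20],[19,17],[35,14],[36,10],[37,0],[47,17],[50,0]]
[[7,17],[18,20],[19,17],[35,14],[36,10],[37,0],[47,17],[50,0]]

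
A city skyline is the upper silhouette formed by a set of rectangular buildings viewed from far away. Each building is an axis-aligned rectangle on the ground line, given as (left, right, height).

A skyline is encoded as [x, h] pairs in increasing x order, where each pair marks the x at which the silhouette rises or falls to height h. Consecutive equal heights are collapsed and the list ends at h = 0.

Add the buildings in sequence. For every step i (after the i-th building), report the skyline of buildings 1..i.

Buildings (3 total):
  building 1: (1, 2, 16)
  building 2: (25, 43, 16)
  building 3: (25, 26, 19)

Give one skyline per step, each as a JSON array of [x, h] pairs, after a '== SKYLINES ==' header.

== SKYLINES ==
[[1,16],[2,0]]
[[1,16],[2,0],[25,16],[43,0]]
[[1,16],[2,0],[25,19],[26,16],[43,0]]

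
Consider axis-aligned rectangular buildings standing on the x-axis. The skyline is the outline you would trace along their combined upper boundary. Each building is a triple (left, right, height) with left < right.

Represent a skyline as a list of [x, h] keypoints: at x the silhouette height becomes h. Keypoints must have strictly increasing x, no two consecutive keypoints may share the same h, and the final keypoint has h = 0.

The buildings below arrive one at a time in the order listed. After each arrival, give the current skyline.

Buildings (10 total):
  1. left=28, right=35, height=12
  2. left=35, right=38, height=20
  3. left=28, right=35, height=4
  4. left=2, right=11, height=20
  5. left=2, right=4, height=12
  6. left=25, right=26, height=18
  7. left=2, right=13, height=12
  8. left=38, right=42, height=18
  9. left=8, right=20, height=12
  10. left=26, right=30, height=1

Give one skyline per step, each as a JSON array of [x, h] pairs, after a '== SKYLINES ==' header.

== SKYLINES ==
[[28,12],[35,0]]
[[28,12],[35,20],[38,0]]
[[28,12],[35,20],[38,0]]
[[2,20],[11,0],[28,12],[35,20],[38,0]]
[[2,20],[11,0],[28,12],[35,20],[38,0]]
[[2,20],[11,0],[25,18],[26,0],[28,12],[35,20],[38,0]]
[[2,20],[11,12],[13,0],[25,18],[26,0],[28,12],[35,20],[38,0]]
[[2,20],[11,12],[13,0],[25,18],[26,0],[28,12],[35,20],[38,18],[42,0]]
[[2,20],[11,12],[20,0],[25,18],[26,0],[28,12],[35,20],[38,18],[42,0]]
[[2,20],[11,12],[20,0],[25,18],[26,1],[28,12],[35,20],[38,18],[42,0]]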